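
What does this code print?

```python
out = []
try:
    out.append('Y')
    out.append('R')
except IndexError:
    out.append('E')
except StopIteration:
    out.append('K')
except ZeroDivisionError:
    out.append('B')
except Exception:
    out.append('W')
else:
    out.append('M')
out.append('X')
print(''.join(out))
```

Execution trace: 'Y' (try body) → 'R' (try body, no exception) → 'M' (else) → 'X' (after the try/except). Output: YRMX

Answer: YRMX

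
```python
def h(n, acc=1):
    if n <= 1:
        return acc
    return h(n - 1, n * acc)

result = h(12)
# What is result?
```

Accumulator trace (n, acc): (12, 1) -> (11, 12) -> (10, 132) -> (9, 1320) -> (8, 11880) -> (7, 95040) -> (6, 665280) -> (5, 3991680) -> (4, 19958400) -> (3, 79833600) -> (2, 239500800) -> (1, 479001600) -> return 479001600

Answer: 479001600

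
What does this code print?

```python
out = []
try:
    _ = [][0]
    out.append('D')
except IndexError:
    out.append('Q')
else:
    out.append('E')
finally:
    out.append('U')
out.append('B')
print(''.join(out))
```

Execution trace: 'Q' (except IndexError) → 'U' (finally) → 'B' (after the try/except). Output: QUB

Answer: QUB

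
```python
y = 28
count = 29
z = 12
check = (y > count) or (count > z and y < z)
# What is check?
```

Trace:
`y = 28` → y = 28
`count = 29` → count = 29
`z = 12` → z = 12
`check = (y > count) or (count > z and y < z)` → check = False
So check = False

Answer: False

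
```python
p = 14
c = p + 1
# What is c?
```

Trace:
`p = 14` → p = 14
`c = p + 1` → c = 15
So c = 15

Answer: 15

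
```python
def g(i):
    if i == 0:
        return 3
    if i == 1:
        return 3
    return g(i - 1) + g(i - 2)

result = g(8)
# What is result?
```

Build up from base cases: g(0)=3, g(1)=3, g(2)=6, g(3)=9, g(4)=15, g(5)=24, g(6)=39, ..., g(8)=102

Answer: 102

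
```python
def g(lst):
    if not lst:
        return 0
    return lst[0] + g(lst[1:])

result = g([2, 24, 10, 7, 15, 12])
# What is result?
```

2 + 24 + 10 + 7 + 15 + 12 + 0 = 70

Answer: 70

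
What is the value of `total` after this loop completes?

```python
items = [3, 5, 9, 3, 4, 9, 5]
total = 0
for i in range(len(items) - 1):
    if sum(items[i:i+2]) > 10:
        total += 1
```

Count windows with sum > 10
`total` takes the values: 0 → 1 → 2 → 3 → 4

Answer: 4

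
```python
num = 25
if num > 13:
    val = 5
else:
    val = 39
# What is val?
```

Trace:
`num = 25` → num = 25
`if num > 13: ...` → num > 13 is True → val = 5
So val = 5

Answer: 5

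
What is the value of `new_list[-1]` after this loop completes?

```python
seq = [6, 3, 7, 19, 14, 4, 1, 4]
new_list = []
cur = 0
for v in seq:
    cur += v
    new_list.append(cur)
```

Cumulative sum ends at 58
`new_list` takes the values: [] → [6] → [6, 9] → [6, 9, 16] → [6, 9, 16, 35] → [6, 9, 16, 35, 49] → [6, 9, 16, 35, 49, 53] → [6, 9, 16, 35, 49, 53, 54] → [6, 9, 16, 35, 49, 53, 54, 58]
So `new_list[-1]` = 58

Answer: 58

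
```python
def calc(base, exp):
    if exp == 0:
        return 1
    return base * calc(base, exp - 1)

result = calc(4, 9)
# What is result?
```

calc(4, 9) = 4 * 4 * 4 * 4 * 4 * 4 * 4 * 4 * 4 = 262144

Answer: 262144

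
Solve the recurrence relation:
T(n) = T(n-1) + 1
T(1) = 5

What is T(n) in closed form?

Unrolling: T(n) = T(1) + 1·(n-1) = 5 + 1(n-1) = n + 4.

Answer: T(n) = n + 4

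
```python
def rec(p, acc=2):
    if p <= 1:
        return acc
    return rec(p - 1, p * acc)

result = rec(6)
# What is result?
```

Accumulator trace (n, acc): (6, 2) -> (5, 12) -> (4, 60) -> (3, 240) -> (2, 720) -> (1, 1440) -> return 1440

Answer: 1440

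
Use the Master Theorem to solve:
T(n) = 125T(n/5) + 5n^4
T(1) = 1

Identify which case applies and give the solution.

a=125, b=5, f(n)=5n^4. log_5(125) = 3. Since c=4 > 3 and the regularity condition holds (125(n/5)^4 = (125/5^4)n^4 with 125/5^4 < 1), Case 3 applies: T(n) = Θ(f(n)) = O(n^4).

Answer: O(n^4) - Case 3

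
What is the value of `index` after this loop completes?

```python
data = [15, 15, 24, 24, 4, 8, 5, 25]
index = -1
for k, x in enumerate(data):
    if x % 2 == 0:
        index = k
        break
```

First even number index in [15, 15, 24, 24, 4, 8, 5, 25]
`index` takes the values: -1 → 2

Answer: 2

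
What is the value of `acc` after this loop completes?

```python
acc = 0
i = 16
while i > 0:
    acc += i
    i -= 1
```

Sum 16 down to 1
`acc` takes the values: 0 → 16 → 31 → 45 → 58 → 70 → 81 → 91 → 100 → 108 → 115 → 121 → 126 → 130 → 133 → 135 → 136

Answer: 136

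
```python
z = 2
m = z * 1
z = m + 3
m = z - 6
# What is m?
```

Trace:
`z = 2` → z = 2
`m = z * 1` → m = 2
`z = m + 3` → z = 5
`m = z - 6` → m = -1
So m = -1

Answer: -1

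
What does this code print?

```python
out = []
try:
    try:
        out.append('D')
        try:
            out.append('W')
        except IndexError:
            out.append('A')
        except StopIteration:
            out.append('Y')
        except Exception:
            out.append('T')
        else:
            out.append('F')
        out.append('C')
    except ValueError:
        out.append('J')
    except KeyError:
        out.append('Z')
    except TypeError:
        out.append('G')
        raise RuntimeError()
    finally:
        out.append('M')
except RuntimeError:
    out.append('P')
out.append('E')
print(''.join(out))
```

Execution trace: 'D' (try body) → 'W' (inner try body, no exception) → 'F' (inner else) → 'C' (try body, no exception) → 'M' (finally) → 'E' (after the try/except). Output: DWFCME

Answer: DWFCME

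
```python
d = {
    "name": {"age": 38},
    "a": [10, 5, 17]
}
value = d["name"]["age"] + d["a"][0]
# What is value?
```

Trace:
`d = { ...` → d = {'name': {'age': 38}, 'a': [10, 5, 17]}
`value = d["name"]["age"] + d["a"][0]` → value = 48
So value = 48

Answer: 48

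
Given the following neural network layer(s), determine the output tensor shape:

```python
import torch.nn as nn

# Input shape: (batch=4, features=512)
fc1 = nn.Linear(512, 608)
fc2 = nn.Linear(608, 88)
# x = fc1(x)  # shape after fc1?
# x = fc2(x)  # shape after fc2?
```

Input: (4, 512) -> after fc1: (4, 608) -> Output: (4, 88)

Answer: (4, 88)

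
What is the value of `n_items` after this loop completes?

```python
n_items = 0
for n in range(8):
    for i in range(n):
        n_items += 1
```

Triangle number: 0+1+2+...+7
`n_items` takes the values: 0 → 1 → 2 → 3 → 4 → 5 → 6 → 7 → 8 → 9 → 10 → 11 → 12 → 13 → 14 → 15 → 16 → 17 → 18 → 19 → 20 → 21 → 22 → 23 → 24 → 25 → 26 → 27 → 28

Answer: 28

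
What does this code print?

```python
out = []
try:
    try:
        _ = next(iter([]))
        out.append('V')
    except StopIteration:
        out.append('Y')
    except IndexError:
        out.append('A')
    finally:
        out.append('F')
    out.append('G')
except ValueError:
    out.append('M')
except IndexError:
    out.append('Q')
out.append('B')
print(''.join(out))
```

Execution trace: 'Y' (inner except StopIteration) → 'F' (inner finally) → 'G' (try body, no exception) → 'B' (after the try/except). Output: YFGB

Answer: YFGB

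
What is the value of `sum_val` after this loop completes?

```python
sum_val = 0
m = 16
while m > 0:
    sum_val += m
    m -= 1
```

Sum 16 down to 1
`sum_val` takes the values: 0 → 16 → 31 → 45 → 58 → 70 → 81 → 91 → 100 → 108 → 115 → 121 → 126 → 130 → 133 → 135 → 136

Answer: 136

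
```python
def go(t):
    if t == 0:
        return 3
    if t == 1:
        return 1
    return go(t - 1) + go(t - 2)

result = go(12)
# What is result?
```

Build up from base cases: go(0)=3, go(1)=1, go(2)=4, go(3)=5, go(4)=9, go(5)=14, go(6)=23, ..., go(12)=411

Answer: 411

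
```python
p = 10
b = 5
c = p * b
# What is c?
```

Trace:
`p = 10` → p = 10
`b = 5` → b = 5
`c = p * b` → c = 50
So c = 50

Answer: 50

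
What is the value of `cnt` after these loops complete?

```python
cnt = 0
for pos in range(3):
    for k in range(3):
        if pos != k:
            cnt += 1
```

3² - 3 (exclude diagonal)
`cnt` takes the values: 0 → 1 → 2 → 3 → 4 → 5 → 6

Answer: 6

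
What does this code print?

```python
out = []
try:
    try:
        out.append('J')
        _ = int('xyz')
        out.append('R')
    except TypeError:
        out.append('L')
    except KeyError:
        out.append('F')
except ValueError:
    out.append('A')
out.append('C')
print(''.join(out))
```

Execution trace: 'J' (try body) → 'A' (outer except ValueError) → 'C' (after the try/except). Output: JAC

Answer: JAC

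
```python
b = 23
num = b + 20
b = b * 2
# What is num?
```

Trace:
`b = 23` → b = 23
`num = b + 20` → num = 43
`b = b * 2` → b = 46
So num = 43

Answer: 43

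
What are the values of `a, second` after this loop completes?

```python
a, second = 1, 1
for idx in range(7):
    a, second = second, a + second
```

Fibonacci: after 7 iterations
`a, second` takes the values: (1, 1) → (1, 2) → (2, 3) → (3, 5) → (5, 8) → (8, 13) → (13, 21) → (21, 34)

Answer: 21, 34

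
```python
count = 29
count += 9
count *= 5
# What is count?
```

Trace:
`count = 29` → count = 29
`count += 9` → count = 38
`count *= 5` → count = 190
So count = 190

Answer: 190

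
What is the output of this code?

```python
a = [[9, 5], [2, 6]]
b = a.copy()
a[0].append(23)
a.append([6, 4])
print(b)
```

Key concept: shallow copy with nested lists.
Step by step:
`a = [[9, 5], [2, 6]]` → a = [[9, 5], [2, 6]]
`b = a.copy()` → b = [[9, 5], [2, 6]]
`a[0].append(23)` → a = [[9, 5, 23], [2, 6]]; b = [[9, 5, 23], [2, 6]]
`a.append([6, 4])` → a = [[9, 5, 23], [2, 6], [6, 4]]
`print(b)` → prints [[9, 5, 23], [2, 6]]

Answer: [[9, 5, 23], [2, 6]]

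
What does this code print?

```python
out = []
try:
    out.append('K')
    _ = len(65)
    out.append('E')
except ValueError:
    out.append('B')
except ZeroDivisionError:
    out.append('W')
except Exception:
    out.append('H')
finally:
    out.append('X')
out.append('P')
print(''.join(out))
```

Execution trace: 'K' (try body) → 'H' (except Exception) → 'X' (finally) → 'P' (after the try/except). Output: KHXP

Answer: KHXP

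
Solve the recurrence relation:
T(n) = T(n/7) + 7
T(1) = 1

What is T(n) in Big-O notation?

Each step divides n by 7 and adds 7. After log_7(n) steps we reach T(1)=1. So T(n) = 7·log_7(n) + 1 = O(log n).

Answer: O(log n)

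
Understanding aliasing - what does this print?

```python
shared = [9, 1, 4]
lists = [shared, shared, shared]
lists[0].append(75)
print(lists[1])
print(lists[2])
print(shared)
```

Key concept: list of same reference.
Step by step:
`shared = [9, 1, 4]` → shared = [9, 1, 4]
`lists = [shared, shared, shared]` → lists = [[9, 1, 4], [9, 1, 4], [9, 1, 4]]
`lists[0].append(75)` → shared = [9, 1, 4, 75]; lists = [[9, 1, 4, 75], [9, 1, 4, 75], [9, 1, 4, 75]]
`print(lists[1])` → prints [9, 1, 4, 75]
`print(lists[2])` → prints [9, 1, 4, 75]
`print(shared)` → prints [9, 1, 4, 75]

Answer:
[9, 1, 4, 75]
[9, 1, 4, 75]
[9, 1, 4, 75]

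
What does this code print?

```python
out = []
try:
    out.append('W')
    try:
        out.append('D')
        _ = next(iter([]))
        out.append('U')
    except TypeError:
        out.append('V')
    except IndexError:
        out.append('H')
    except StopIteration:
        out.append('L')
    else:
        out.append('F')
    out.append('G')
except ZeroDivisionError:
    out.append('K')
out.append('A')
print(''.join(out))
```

Execution trace: 'W' (try body) → 'D' (inner try body) → 'L' (inner except StopIteration) → 'G' (try body, no exception) → 'A' (after the try/except). Output: WDLGA

Answer: WDLGA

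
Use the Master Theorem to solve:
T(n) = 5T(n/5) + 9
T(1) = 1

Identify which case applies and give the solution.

a=5, b=5, f(n)=9. log_5(5) = 1. Since c=0 < 1, Case 1 applies: T(n) = Θ(n^log_b(a)) = O(n).

Answer: O(n) - Case 1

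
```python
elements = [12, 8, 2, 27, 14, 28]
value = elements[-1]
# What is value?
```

Trace:
`elements = [12, 8, 2, 27, 14, 28]` → elements = [12, 8, 2, 27, 14, 28]
`value = elements[-1]` → value = 28
So value = 28

Answer: 28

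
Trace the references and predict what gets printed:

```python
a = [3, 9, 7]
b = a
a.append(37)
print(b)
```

Key concept: basic list aliasing.
Step by step:
`a = [3, 9, 7]` → a = [3, 9, 7]
`b = a` → b = [3, 9, 7] (same object as a)
`a.append(37)` → a = [3, 9, 7, 37] (same object as b); b = [3, 9, 7, 37] (same object as a)
`print(b)` → prints [3, 9, 7, 37]

Answer: [3, 9, 7, 37]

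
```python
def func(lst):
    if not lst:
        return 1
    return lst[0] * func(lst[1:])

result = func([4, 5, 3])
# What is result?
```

Product over [4, 5, 3] = 4 * 5 * 3 = 60

Answer: 60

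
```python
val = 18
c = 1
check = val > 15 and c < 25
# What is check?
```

Trace:
`val = 18` → val = 18
`c = 1` → c = 1
`check = val > 15 and c < 25` → check = True
So check = True

Answer: True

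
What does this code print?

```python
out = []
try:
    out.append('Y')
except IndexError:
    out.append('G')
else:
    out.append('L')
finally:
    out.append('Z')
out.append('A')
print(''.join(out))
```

Execution trace: 'Y' (try body, no exception) → 'L' (else) → 'Z' (finally) → 'A' (after the try/except). Output: YLZA

Answer: YLZA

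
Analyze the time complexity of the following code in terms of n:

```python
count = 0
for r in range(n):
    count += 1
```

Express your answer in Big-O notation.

Each loop level contributes: n. Multiplying the contributions gives O(n).

Answer: O(n)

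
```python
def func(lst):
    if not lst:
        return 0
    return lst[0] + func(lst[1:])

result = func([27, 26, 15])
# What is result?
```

27 + 26 + 15 + 0 = 68

Answer: 68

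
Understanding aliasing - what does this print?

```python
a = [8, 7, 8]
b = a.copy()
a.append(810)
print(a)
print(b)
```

Key concept: list.copy() creates independent copy.
Step by step:
`a = [8, 7, 8]` → a = [8, 7, 8]
`b = a.copy()` → b = [8, 7, 8]
`a.append(810)` → a = [8, 7, 8, 810]
`print(a)` → prints [8, 7, 8, 810]
`print(b)` → prints [8, 7, 8]

Answer:
[8, 7, 8, 810]
[8, 7, 8]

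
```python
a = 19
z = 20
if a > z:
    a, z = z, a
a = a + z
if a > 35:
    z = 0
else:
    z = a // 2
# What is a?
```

Trace:
`a = 19` → a = 19
`z = 20` → z = 20
`if a > z: ...` → a > z is False → no variable changes
`a = a + z` → a = 39
`if a > 35: ...` → a > 35 is True → z = 0
So a = 39

Answer: 39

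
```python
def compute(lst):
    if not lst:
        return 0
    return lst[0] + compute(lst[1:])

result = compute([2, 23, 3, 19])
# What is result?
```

2 + 23 + 3 + 19 + 0 = 47

Answer: 47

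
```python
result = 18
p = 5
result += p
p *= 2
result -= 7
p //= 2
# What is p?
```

Trace:
`result = 18` → result = 18
`p = 5` → p = 5
`result += p` → result = 23
`p *= 2` → p = 10
`result -= 7` → result = 16
`p //= 2` → p = 5
So p = 5

Answer: 5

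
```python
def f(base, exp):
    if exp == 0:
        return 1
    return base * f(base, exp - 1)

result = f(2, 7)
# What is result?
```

f(2, 7) = 2 * 2 * 2 * 2 * 2 * 2 * 2 = 128

Answer: 128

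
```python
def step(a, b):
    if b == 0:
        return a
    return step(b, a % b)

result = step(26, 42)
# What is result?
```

step(26, 42) -> step(42, 26) -> step(26, 16) -> step(16, 10) -> step(10, 6) -> step(6, 4) -> step(4, 2) -> step(2, 0) -> 2

Answer: 2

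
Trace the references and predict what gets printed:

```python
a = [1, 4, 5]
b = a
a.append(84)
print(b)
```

Key concept: basic list aliasing.
Step by step:
`a = [1, 4, 5]` → a = [1, 4, 5]
`b = a` → b = [1, 4, 5] (same object as a)
`a.append(84)` → a = [1, 4, 5, 84] (same object as b); b = [1, 4, 5, 84] (same object as a)
`print(b)` → prints [1, 4, 5, 84]

Answer: [1, 4, 5, 84]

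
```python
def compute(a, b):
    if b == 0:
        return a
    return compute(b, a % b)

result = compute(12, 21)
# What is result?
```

compute(12, 21) -> compute(21, 12) -> compute(12, 9) -> compute(9, 3) -> compute(3, 0) -> 3

Answer: 3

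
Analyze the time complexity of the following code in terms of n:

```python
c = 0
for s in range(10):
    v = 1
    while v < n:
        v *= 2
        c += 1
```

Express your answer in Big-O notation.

Each loop level contributes: 1 × log n. Multiplying the contributions gives O(log n).

Answer: O(log n)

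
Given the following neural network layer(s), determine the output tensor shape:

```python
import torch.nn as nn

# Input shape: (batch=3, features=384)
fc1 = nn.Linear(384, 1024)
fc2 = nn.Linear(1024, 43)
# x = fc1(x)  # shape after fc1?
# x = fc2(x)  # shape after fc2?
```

Input: (3, 384) -> after fc1: (3, 1024) -> Output: (3, 43)

Answer: (3, 43)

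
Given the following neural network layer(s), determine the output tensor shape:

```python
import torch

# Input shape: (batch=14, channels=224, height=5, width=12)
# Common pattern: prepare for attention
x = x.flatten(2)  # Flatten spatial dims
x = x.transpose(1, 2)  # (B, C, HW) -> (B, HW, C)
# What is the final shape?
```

Input: (14, 224, 5, 12) -> after flatten(2): (14, 224, 60) -> Output: (14, 60, 224)

Answer: (14, 60, 224)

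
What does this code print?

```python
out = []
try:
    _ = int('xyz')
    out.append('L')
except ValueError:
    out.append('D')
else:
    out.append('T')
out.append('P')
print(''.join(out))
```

Execution trace: 'D' (except ValueError) → 'P' (after the try/except). Output: DP

Answer: DP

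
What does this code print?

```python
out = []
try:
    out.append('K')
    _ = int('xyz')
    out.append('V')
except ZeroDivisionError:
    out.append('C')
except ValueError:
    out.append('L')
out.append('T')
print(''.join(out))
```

Execution trace: 'K' (try body) → 'L' (except ValueError) → 'T' (after the try/except). Output: KLT

Answer: KLT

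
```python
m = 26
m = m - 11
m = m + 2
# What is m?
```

Trace:
`m = 26` → m = 26
`m = m - 11` → m = 15
`m = m + 2` → m = 17
So m = 17

Answer: 17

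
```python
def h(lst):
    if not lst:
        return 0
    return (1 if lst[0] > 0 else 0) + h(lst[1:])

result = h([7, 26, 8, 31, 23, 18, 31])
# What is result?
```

Count of positive elements in [7, 26, 8, 31, 23, 18, 31] = 7

Answer: 7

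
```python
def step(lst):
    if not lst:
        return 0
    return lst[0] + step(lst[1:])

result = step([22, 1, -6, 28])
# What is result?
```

22 + 1 + (-6) + 28 + 0 = 45

Answer: 45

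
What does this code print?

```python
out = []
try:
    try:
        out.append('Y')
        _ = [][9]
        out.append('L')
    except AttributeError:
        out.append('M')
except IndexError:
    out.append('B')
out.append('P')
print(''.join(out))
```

Execution trace: 'Y' (try body) → 'B' (outer except IndexError) → 'P' (after the try/except). Output: YBP

Answer: YBP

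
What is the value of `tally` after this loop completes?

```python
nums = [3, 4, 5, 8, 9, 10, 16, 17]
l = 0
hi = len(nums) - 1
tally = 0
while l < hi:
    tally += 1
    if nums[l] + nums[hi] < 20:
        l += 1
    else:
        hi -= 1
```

Steps to find pair summing to 20
`tally` takes the values: 0 → 1 → 2 → 3 → 4 → 5 → 6 → 7

Answer: 7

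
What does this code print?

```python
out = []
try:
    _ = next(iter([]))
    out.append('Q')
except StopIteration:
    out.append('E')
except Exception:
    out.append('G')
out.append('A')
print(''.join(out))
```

Execution trace: 'E' (except StopIteration) → 'A' (after the try/except). Output: EA

Answer: EA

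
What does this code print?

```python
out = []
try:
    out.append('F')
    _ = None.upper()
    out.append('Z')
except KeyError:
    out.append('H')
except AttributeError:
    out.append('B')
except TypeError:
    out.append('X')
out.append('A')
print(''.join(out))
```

Execution trace: 'F' (try body) → 'B' (except AttributeError) → 'A' (after the try/except). Output: FBA

Answer: FBA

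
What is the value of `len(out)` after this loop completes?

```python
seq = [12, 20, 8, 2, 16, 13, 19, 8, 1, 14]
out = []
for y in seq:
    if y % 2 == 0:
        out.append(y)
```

Count even numbers in [12, 20, 8, 2, 16, 13, 19, 8, 1, 14]
`out` takes the values: [] → [12] → [12, 20] → [12, 20, 8] → [12, 20, 8, 2] → [12, 20, 8, 2, 16] → [12, 20, 8, 2, 16, 8] → [12, 20, 8, 2, 16, 8, 14]
So `len(out)` = 7

Answer: 7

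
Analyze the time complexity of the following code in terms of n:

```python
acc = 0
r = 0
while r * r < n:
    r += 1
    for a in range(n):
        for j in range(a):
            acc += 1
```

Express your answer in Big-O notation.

Each loop level contributes: √n × n × n. Multiplying the contributions gives O(n^2√n).

Answer: O(n^2√n)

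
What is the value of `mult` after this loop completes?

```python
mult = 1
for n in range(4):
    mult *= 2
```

2^4 = 16
`mult` takes the values: 1 → 2 → 4 → 8 → 16

Answer: 16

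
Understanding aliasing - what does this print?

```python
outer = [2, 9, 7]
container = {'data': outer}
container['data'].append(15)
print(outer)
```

Key concept: dict holds reference to list.
Step by step:
`outer = [2, 9, 7]` → outer = [2, 9, 7]
`container = {'data': outer}` → container = {'data': [2, 9, 7]}
`container['data'].append(15)` → outer = [2, 9, 7, 15]; container = {'data': [2, 9, 7, 15]}
`print(outer)` → prints [2, 9, 7, 15]

Answer: [2, 9, 7, 15]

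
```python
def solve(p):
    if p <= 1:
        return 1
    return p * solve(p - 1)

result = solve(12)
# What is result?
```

solve(12) = 12 * 11 * 10 * 9 * 8 * 7 * 6 * 5 * 4 * 3 * 2 * 1 = 479001600

Answer: 479001600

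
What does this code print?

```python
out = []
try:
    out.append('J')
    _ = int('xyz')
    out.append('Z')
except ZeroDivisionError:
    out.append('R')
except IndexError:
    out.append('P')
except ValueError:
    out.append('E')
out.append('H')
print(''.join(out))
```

Execution trace: 'J' (try body) → 'E' (except ValueError) → 'H' (after the try/except). Output: JEH

Answer: JEH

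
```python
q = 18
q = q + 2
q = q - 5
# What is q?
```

Trace:
`q = 18` → q = 18
`q = q + 2` → q = 20
`q = q - 5` → q = 15
So q = 15

Answer: 15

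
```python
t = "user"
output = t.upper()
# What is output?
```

Trace:
`t = "user"` → t = 'user'
`output = t.upper()` → output = 'USER'
So output = 'USER'

Answer: 'USER'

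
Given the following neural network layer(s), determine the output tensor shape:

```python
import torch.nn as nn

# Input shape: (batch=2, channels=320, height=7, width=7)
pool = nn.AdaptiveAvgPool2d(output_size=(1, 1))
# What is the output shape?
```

Input: (2, 320, 7, 7) -> Output: (2, 320, 1, 1)

Answer: (2, 320, 1, 1)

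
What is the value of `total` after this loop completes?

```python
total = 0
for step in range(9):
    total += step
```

Sum of 0 to 8 = 36
`total` takes the values: 0 → 1 → 3 → 6 → 10 → 15 → 21 → 28 → 36

Answer: 36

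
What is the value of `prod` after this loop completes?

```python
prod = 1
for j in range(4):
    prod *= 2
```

2^4 = 16
`prod` takes the values: 1 → 2 → 4 → 8 → 16

Answer: 16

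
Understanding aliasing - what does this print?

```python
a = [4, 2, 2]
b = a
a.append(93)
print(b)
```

Key concept: basic list aliasing.
Step by step:
`a = [4, 2, 2]` → a = [4, 2, 2]
`b = a` → b = [4, 2, 2] (same object as a)
`a.append(93)` → a = [4, 2, 2, 93] (same object as b); b = [4, 2, 2, 93] (same object as a)
`print(b)` → prints [4, 2, 2, 93]

Answer: [4, 2, 2, 93]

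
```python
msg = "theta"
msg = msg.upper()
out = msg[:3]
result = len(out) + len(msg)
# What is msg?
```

Trace:
`msg = "theta"` → msg = 'theta'
`msg = msg.upper()` → msg = 'THETA'
`out = msg[:3]` → out = 'THE'
`result = len(out) + len(msg)` → result = 8
So msg = 'THETA'

Answer: 'THETA'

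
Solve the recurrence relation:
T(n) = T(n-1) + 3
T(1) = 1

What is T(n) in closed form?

Unrolling: T(n) = T(1) + 3·(n-1) = 1 + 3(n-1) = 3n - 2.

Answer: T(n) = 3n - 2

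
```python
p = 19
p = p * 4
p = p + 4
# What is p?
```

Trace:
`p = 19` → p = 19
`p = p * 4` → p = 76
`p = p + 4` → p = 80
So p = 80

Answer: 80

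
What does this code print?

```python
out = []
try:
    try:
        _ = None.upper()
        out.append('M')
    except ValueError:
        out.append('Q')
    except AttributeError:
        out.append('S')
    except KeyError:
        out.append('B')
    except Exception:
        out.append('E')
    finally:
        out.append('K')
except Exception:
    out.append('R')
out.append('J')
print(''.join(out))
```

Execution trace: 'S' (inner except AttributeError) → 'K' (inner finally) → 'J' (after the try/except). Output: SKJ

Answer: SKJ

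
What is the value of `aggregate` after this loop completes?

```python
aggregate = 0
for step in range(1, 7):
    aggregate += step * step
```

Sum of squares 1² to 6² = 91
`aggregate` takes the values: 0 → 1 → 5 → 14 → 30 → 55 → 91

Answer: 91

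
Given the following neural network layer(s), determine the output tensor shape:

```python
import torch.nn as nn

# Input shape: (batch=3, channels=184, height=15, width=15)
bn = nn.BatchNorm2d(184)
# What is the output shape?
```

Input: (3, 184, 15, 15) -> Output: (3, 184, 15, 15)

Answer: (3, 184, 15, 15)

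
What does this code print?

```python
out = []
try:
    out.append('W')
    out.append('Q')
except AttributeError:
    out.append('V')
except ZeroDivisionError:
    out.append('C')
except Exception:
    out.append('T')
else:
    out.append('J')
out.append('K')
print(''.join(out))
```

Execution trace: 'W' (try body) → 'Q' (try body, no exception) → 'J' (else) → 'K' (after the try/except). Output: WQJK

Answer: WQJK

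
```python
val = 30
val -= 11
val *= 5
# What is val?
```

Trace:
`val = 30` → val = 30
`val -= 11` → val = 19
`val *= 5` → val = 95
So val = 95

Answer: 95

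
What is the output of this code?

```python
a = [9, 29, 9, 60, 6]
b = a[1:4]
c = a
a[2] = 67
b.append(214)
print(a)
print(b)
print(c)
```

Key concept: slice vs alias.
Step by step:
`a = [9, 29, 9, 60, 6]` → a = [9, 29, 9, 60, 6]
`b = a[1:4]` → b = [29, 9, 60]
`c = a` → c = [9, 29, 9, 60, 6] (same object as a)
`a[2] = 67` → a = [9, 29, 67, 60, 6] (same object as c); c = [9, 29, 67, 60, 6] (same object as a)
`b.append(214)` → b = [29, 9, 60, 214]
`print(a)` → prints [9, 29, 67, 60, 6]
`print(b)` → prints [29, 9, 60, 214]
`print(c)` → prints [9, 29, 67, 60, 6]

Answer:
[9, 29, 67, 60, 6]
[29, 9, 60, 214]
[9, 29, 67, 60, 6]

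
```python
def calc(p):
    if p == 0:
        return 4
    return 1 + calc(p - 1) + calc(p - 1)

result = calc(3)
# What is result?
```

calc(p) = 1 + 2·calc(p-1), calc(0)=4. Closed form: (4+1)·2^3 - 1 = 39.

Answer: 39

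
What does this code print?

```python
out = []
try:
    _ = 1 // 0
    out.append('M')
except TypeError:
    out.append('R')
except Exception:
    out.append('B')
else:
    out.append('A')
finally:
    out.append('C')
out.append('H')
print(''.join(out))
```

Execution trace: 'B' (except Exception) → 'C' (finally) → 'H' (after the try/except). Output: BCH

Answer: BCH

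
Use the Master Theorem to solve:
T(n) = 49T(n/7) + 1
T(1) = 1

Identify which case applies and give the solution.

a=49, b=7, f(n)=1. log_7(49) = 2. Since c=0 < 2, Case 1 applies: T(n) = Θ(n^log_b(a)) = O(n^2).

Answer: O(n^2) - Case 1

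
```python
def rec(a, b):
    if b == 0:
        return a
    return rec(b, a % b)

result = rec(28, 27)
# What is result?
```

rec(28, 27) -> rec(27, 1) -> rec(1, 0) -> 1

Answer: 1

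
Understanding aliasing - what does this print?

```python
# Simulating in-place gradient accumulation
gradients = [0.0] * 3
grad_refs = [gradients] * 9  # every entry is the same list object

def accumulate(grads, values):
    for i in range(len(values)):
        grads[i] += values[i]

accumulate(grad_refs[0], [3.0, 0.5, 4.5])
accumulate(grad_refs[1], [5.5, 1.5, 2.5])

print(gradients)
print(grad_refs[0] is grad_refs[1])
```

Key concept: gradient accumulation aliasing.
Step by step:
`gradients = [0.0] * 3` → gradients = [0.0, 0.0, 0.0]
`grad_refs = [gradients] * 9` → grad_refs = [[0.0, 0.0, 0.0], [0.0, 0.0, 0.0], [0.0, 0.0, 0.0], [0.0, 0.0, 0.0], [0.0, 0.0, 0.0], [0.0, 0.0, 0.0], [0.0, 0.0, 0.0], [0.0, 0.0, 0.0], [0.0, 0.0, 0.0]]
`accumulate(grad_refs[0], [3.0, 0.5, 4.5])` → gradients = [3.0, 0.5, 4.5]; grad_refs = [[3.0, 0.5, 4.5], [3.0, 0.5, 4.5], [3.0, 0.5, 4.5], [3.0, 0.5, 4.5], [3.0, 0.5, 4.5], [3.0, 0.5, 4.5], [3.0, 0.5, 4.5], [3.0, 0.5, 4.5], [3.0, 0.5, 4.5]]
`accumulate(grad_refs[1], [5.5, 1.5, 2.5])` → gradients = [8.5, 2.0, 7.0]; grad_refs = [[8.5, 2.0, 7.0], [8.5, 2.0, 7.0], [8.5, 2.0, 7.0], [8.5, 2.0, 7.0], [8.5, 2.0, 7.0], [8.5, 2.0, 7.0], [8.5, 2.0, 7.0], [8.5, 2.0, 7.0], [8.5, 2.0, 7.0]]
`print(gradients)` → prints [8.5, 2.0, 7.0]
`print(grad_refs[0] is grad_refs[1])` → prints True

Answer:
[8.5, 2.0, 7.0]
True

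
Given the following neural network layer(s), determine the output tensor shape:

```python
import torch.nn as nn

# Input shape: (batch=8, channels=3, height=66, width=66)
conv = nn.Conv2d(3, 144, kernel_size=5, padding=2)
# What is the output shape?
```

Input: (8, 3, 66, 66) -> Output: (8, 144, 66, 66)

Answer: (8, 144, 66, 66)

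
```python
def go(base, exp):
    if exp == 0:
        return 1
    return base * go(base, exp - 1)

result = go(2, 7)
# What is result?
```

go(2, 7) = 2 * 2 * 2 * 2 * 2 * 2 * 2 = 128

Answer: 128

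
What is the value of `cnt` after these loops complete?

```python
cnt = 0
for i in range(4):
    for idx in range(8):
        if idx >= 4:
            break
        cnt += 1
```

Inner breaks at 4, outer runs 4 times
`cnt` takes the values: 0 → 1 → 2 → 3 → 4 → 5 → 6 → 7 → 8 → 9 → 10 → 11 → 12 → 13 → 14 → 15 → 16

Answer: 16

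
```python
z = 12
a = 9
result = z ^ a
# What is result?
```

Trace:
`z = 12` → z = 12
`a = 9` → a = 9
`result = z ^ a` → result = 5
So result = 5

Answer: 5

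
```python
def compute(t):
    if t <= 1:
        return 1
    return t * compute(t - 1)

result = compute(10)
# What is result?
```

compute(10) = 10 * 9 * 8 * 7 * 6 * 5 * 4 * 3 * 2 * 1 = 3628800

Answer: 3628800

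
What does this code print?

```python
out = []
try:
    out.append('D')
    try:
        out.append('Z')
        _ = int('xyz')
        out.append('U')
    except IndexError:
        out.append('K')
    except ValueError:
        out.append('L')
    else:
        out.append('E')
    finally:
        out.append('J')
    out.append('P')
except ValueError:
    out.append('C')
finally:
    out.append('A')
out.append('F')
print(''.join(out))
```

Execution trace: 'D' (try body) → 'Z' (inner try body) → 'L' (inner except ValueError) → 'J' (inner finally) → 'P' (try body, no exception) → 'A' (finally) → 'F' (after the try/except). Output: DZLJPAF

Answer: DZLJPAF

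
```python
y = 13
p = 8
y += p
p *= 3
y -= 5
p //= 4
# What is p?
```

Trace:
`y = 13` → y = 13
`p = 8` → p = 8
`y += p` → y = 21
`p *= 3` → p = 24
`y -= 5` → y = 16
`p //= 4` → p = 6
So p = 6

Answer: 6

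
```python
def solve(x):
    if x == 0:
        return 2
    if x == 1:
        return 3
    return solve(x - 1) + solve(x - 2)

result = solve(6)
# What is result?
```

Build up from base cases: solve(0)=2, solve(1)=3, solve(2)=5, solve(3)=8, solve(4)=13, solve(5)=21, solve(6)=34

Answer: 34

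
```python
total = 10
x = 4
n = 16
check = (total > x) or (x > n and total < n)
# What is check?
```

Trace:
`total = 10` → total = 10
`x = 4` → x = 4
`n = 16` → n = 16
`check = (total > x) or (x > n and total < n)` → check = True
So check = True

Answer: True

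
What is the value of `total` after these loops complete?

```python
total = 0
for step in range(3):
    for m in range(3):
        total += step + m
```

Sum of all step+m for step,m in 3x3
`total` takes the values: 0 → 1 → 3 → 4 → 6 → 9 → 11 → 14 → 18

Answer: 18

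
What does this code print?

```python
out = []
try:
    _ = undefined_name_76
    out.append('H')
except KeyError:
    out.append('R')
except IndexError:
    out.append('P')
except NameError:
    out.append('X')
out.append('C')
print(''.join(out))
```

Execution trace: 'X' (except NameError) → 'C' (after the try/except). Output: XC

Answer: XC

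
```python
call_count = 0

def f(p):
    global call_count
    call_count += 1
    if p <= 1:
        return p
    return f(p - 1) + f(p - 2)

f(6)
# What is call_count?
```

Calls(p) = 1 + Calls(p-1) + Calls(p-2); Calls(0)=Calls(1)=1. For p=6 this gives 25.

Answer: 25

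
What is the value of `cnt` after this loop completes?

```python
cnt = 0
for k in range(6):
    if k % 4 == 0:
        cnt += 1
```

Count numbers divisible by 4 in range(6)
`cnt` takes the values: 0 → 1 → 2

Answer: 2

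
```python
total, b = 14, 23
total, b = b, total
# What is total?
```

Trace:
`total, b = 14, 23` → total = 14; b = 23
`total, b = b, total` → total = 23; b = 14
So total = 23

Answer: 23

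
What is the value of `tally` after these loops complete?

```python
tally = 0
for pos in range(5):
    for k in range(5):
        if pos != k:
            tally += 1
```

5² - 5 (exclude diagonal)
`tally` takes the values: 0 → 1 → 2 → 3 → 4 → 5 → 6 → 7 → 8 → 9 → 10 → 11 → 12 → 13 → 14 → 15 → 16 → 17 → 18 → 19 → 20

Answer: 20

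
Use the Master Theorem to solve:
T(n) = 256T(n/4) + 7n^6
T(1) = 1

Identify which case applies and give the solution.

a=256, b=4, f(n)=7n^6. log_4(256) = 4. Since c=6 > 4 and the regularity condition holds (256(n/4)^6 = (256/4^6)n^6 with 256/4^6 < 1), Case 3 applies: T(n) = Θ(f(n)) = O(n^6).

Answer: O(n^6) - Case 3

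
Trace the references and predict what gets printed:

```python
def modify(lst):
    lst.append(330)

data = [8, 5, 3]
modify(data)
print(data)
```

Key concept: function modifies passed list.
Step by step:
`data = [8, 5, 3]` → data = [8, 5, 3]
`modify(data)` → data = [8, 5, 3, 330]
`print(data)` → prints [8, 5, 3, 330]

Answer: [8, 5, 3, 330]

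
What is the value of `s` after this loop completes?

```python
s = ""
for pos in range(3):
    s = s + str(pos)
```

Concatenate digits 0 to 2
`s` takes the values: "" → "0" → "01" → "012"

Answer: "012"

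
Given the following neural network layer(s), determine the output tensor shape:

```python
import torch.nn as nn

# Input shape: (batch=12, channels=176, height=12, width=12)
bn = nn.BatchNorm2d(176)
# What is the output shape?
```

Input: (12, 176, 12, 12) -> Output: (12, 176, 12, 12)

Answer: (12, 176, 12, 12)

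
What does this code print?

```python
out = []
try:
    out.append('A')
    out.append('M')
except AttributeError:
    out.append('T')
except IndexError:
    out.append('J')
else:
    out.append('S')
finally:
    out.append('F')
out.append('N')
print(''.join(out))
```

Execution trace: 'A' (try body) → 'M' (try body, no exception) → 'S' (else) → 'F' (finally) → 'N' (after the try/except). Output: AMSFN

Answer: AMSFN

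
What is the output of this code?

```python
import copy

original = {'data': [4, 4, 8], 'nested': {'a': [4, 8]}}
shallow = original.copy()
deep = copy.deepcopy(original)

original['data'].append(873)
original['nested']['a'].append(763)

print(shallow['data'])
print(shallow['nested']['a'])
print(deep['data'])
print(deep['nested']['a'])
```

Key concept: comparing shallow vs deep copy.
Step by step:
`original = {'data': [4, 4, 8], 'nested': {'a': [4, 8]}}` → original = {'data': [4, 4, 8], 'nested': {'a': [4, 8]}}
`shallow = original.copy()` → shallow = {'data': [4, 4, 8], 'nested': {'a': [4, 8]}}
`deep = copy.deepcopy(original)` → deep = {'data': [4, 4, 8], 'nested': {'a': [4, 8]}}
`original['data'].append(873)` → original = {'data': [4, 4, 8, 873], 'nested': {'a': [4, 8]}}; shallow = {'data': [4, 4, 8, 873], 'nested': {'a': [4, 8]}}
`original['nested']['a'].append(763)` → original = {'data': [4, 4, 8, 873], 'nested': {'a': [4, 8, 763]}}; shallow = {'data': [4, 4, 8, 873], 'nested': {'a': [4, 8, 763]}}
`print(shallow['data'])` → prints [4, 4, 8, 873]
`print(shallow['nested']['a'])` → prints [4, 8, 763]
`print(deep['data'])` → prints [4, 4, 8]
`print(deep['nested']['a'])` → prints [4, 8]

Answer:
[4, 4, 8, 873]
[4, 8, 763]
[4, 4, 8]
[4, 8]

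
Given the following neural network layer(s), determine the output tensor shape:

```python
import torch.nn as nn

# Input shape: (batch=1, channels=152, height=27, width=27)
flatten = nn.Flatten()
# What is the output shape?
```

Input: (1, 152, 27, 27) -> Output: (1, 110808)

Answer: (1, 110808)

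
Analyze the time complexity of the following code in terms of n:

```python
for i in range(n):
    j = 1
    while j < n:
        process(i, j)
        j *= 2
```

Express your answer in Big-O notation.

This is Linear outer loop, logarithmic inner loop. Time complexity: O(n log n).

Answer: O(n log n)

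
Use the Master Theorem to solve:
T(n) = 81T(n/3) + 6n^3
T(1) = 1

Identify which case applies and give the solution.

a=81, b=3, f(n)=6n^3. log_3(81) = 4. Since c=3 < 4, Case 1 applies: T(n) = Θ(n^log_b(a)) = O(n^4).

Answer: O(n^4) - Case 1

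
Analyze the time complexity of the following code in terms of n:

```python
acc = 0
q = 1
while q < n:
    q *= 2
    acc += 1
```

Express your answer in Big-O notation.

Each loop level contributes: log n. Multiplying the contributions gives O(log n).

Answer: O(log n)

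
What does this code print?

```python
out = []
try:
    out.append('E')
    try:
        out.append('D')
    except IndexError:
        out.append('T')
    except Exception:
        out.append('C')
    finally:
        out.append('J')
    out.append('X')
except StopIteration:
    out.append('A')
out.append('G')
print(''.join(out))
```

Execution trace: 'E' (try body) → 'D' (inner try body, no exception) → 'J' (inner finally) → 'X' (try body, no exception) → 'G' (after the try/except). Output: EDJXG

Answer: EDJXG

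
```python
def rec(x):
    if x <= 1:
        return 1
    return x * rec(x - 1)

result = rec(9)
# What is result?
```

rec(9) = 9 * 8 * 7 * 6 * 5 * 4 * 3 * 2 * 1 = 362880

Answer: 362880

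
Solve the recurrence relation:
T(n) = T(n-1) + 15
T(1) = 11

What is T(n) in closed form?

Unrolling: T(n) = T(1) + 15·(n-1) = 11 + 15(n-1) = 15n - 4.

Answer: T(n) = 15n - 4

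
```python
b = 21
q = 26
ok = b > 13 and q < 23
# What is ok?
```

Trace:
`b = 21` → b = 21
`q = 26` → q = 26
`ok = b > 13 and q < 23` → ok = False
So ok = False

Answer: False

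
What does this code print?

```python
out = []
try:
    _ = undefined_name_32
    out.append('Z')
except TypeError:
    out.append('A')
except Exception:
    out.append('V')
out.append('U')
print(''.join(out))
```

Execution trace: 'V' (except Exception) → 'U' (after the try/except). Output: VU

Answer: VU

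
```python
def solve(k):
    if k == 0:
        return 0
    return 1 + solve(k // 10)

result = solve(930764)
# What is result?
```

Count of digits of 930764: 6

Answer: 6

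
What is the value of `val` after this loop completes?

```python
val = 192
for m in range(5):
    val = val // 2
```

Halve 5 times: 192 // 2^5 = 6
`val` takes the values: 192 → 96 → 48 → 24 → 12 → 6

Answer: 6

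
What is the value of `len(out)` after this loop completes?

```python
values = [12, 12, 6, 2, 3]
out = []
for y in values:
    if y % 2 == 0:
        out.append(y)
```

Count even numbers in [12, 12, 6, 2, 3]
`out` takes the values: [] → [12] → [12, 12] → [12, 12, 6] → [12, 12, 6, 2]
So `len(out)` = 4

Answer: 4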